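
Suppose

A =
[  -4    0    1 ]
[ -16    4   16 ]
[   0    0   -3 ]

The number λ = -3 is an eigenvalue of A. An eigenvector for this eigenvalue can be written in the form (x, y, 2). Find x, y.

We need (A + 3I)v = 0.
A + 3I = [[-1, 0, 1], [-16, 7, 16], [0, 0, 0]].
Row 1: (-1)·x + (0)·y + (1)·2 = 0
Row 2: (-16)·x + (7)·y + (16)·2 = 0
Row 3: (0)·x + (0)·y + (0)·2 = 0
Solving gives x = 2, y = 0.
Check: A·(2, 0, 2) = (-6, 0, -6) = -3·(2, 0, 2).

2, 0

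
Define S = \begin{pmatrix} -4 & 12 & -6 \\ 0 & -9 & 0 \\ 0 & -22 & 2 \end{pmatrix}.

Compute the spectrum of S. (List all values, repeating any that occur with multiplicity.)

-9, -4, 2

Set up det(μI - S) = 0.
Expanding along the first row, p(μ) = μ^3 + 11μ^2 + 10μ - 72.
Rational-root test: μ = 2 gives p(2) = 0.
Dividing by (μ - 2) leaves μ^2 + 13μ + 36.
The quadratic factors as (μ + 9)·(μ + 4).
Eigenvalues: -9, -4, 2.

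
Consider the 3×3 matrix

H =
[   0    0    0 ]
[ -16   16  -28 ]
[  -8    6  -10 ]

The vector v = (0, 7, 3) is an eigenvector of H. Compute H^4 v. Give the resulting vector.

(0, 1792, 768)

First find the eigenvalue: Hv = (0, 28, 12) = 4·(0, 7, 3), so λ = 4.
Then H^4 v = λ^4·v = 4^4·(0, 7, 3) = 256·(0, 7, 3) = (0, 1792, 768).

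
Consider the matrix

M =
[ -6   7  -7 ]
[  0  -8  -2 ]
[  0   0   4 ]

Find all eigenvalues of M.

M is upper triangular, so its eigenvalues are the diagonal entries.
Diagonal: -6, -8, 4.

-8, -6, 4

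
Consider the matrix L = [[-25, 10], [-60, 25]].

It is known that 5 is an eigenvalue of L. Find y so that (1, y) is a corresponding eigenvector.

3

We need (L - 5I)v = 0.
L - 5I = [[-30, 10], [-60, 20]].
Row 1: (-30)·1 + (10)·y = 0
Row 2: (-60)·1 + (20)·y = 0
Solving gives y = 3.
Check: L·(1, 3) = (5, 15) = 5·(1, 3).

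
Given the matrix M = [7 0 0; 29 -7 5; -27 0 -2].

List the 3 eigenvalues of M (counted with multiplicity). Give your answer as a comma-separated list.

The characteristic polynomial is p(λ) = det(λI - M).
Cofactor expansion gives p(λ) = λ^3 + 2λ^2 - 49λ - 98.
Since p(-2) = 0, λ = -2 is a root.
Factor out (λ + 2): p(λ) = (λ + 2)·(λ^2 - 49).
The quadratic factors as (λ + 7)·(λ - 7).
Eigenvalues: -7, -2, 7.

-7, -2, 7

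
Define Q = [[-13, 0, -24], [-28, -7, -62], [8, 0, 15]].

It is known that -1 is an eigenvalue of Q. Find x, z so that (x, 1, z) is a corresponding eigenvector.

2, -1

We need (Q + 1I)v = 0.
Q + 1I = [[-12, 0, -24], [-28, -6, -62], [8, 0, 16]].
Row 1: (-12)·x + (0)·1 + (-24)·z = 0
Row 2: (-28)·x + (-6)·1 + (-62)·z = 0
Row 3: (8)·x + (0)·1 + (16)·z = 0
Solving gives x = 2, z = -1.
Check: Q·(2, 1, -1) = (-2, -1, 1) = -1·(2, 1, -1).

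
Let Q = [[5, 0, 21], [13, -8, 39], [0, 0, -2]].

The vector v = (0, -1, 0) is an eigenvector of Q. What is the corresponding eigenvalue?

Compute Qv: Q·(0, -1, 0) = (0, 8, 0).
Since Qv = λv, compare component 2: 8 = λ·-1, so λ = -8.

-8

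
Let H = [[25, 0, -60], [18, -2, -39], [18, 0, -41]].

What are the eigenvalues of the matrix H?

Set up det(λI - H) = 0.
Expanding the 3×3 determinant: p(λ) = λ^3 + 18λ^2 + 87λ + 110.
Since p(-2) = 0, λ = -2 is a root.
Dividing by (λ + 2) leaves λ^2 + 16λ + 55.
The quadratic factors as (λ + 11)·(λ + 5).
Eigenvalues: -11, -5, -2.

-11, -5, -2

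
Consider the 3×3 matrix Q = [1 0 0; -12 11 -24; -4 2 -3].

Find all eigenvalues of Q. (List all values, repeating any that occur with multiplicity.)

The characteristic polynomial is p(r) = det(rI - Q).
Expanding the 3×3 determinant: p(r) = r^3 - 9r^2 + 23r - 15.
Rational-root test: r = 1 gives p(1) = 0.
Factor out (r - 1): p(r) = (r - 1)·(r^2 - 8r + 15).
The quadratic factors as (r - 3)·(r - 5).
Eigenvalues: 1, 3, 5.

1, 3, 5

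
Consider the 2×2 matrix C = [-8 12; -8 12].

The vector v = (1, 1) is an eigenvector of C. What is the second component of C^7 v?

First find the eigenvalue: Cv = (4, 4) = 4·(1, 1), so λ = 4.
Then C^7 v = λ^7·v = 4^7·(1, 1) = 16384·(1, 1) = (16384, 16384).

16384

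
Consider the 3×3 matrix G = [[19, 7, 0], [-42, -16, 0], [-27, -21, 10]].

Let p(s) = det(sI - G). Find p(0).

100

p(0) = det(0·I − G) = det(−G) = (−1)^3·det(G).
det(G) = -100, so p(0) = 100.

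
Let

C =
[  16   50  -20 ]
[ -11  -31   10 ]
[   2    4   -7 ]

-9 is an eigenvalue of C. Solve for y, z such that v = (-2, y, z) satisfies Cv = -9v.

We need (C + 9I)v = 0.
C + 9I = [[25, 50, -20], [-11, -22, 10], [2, 4, 2]].
Row 1: (25)·-2 + (50)·y + (-20)·z = 0
Row 2: (-11)·-2 + (-22)·y + (10)·z = 0
Row 3: (2)·-2 + (4)·y + (2)·z = 0
Solving gives y = 1, z = 0.
Check: C·(-2, 1, 0) = (18, -9, 0) = -9·(-2, 1, 0).

1, 0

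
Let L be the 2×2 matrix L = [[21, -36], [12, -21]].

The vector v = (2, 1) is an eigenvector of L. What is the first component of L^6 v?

First find the eigenvalue: Lv = (6, 3) = 3·(2, 1), so λ = 3.
Then L^6 v = λ^6·v = 3^6·(2, 1) = 729·(2, 1) = (1458, 729).

1458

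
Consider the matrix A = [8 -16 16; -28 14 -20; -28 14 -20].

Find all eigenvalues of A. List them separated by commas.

Compute the characteristic polynomial p(μ) = det(μI - A).
Cofactor expansion gives p(μ) = μ^3 - 2μ^2 - 48μ.
Rational-root test: μ = 8 gives p(8) = 0.
Factor out (μ - 8): p(μ) = (μ - 8)·(μ^2 + 6μ).
The quadratic factors as (μ + 6)·μ.
Eigenvalues: -6, 0, 8.

-6, 0, 8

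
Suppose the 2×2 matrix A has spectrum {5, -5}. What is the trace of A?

0

trace(A) is the sum of the eigenvalues: (5) + (-5) = 0.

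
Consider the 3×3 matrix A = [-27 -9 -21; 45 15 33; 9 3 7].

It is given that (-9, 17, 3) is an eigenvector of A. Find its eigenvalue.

-3

Compute Av: A·(-9, 17, 3) = (27, -51, -9).
Since Av = λv, compare component 1: 27 = λ·-9, so λ = -3.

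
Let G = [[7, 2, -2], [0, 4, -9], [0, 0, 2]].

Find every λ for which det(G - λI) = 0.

G is upper triangular, so its eigenvalues are the diagonal entries.
Diagonal: 7, 4, 2.

2, 4, 7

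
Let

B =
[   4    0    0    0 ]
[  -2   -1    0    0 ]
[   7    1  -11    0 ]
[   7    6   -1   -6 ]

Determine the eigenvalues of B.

B is lower triangular, so its eigenvalues are the diagonal entries.
Diagonal: 4, -1, -11, -6.

-11, -6, -1, 4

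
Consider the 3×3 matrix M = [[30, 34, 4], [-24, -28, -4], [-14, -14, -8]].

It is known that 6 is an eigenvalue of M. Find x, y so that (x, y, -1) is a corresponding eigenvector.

3, -2

We need (M - 6I)v = 0.
M - 6I = [[24, 34, 4], [-24, -34, -4], [-14, -14, -14]].
Row 1: (24)·x + (34)·y + (4)·-1 = 0
Row 2: (-24)·x + (-34)·y + (-4)·-1 = 0
Row 3: (-14)·x + (-14)·y + (-14)·-1 = 0
Solving gives x = 3, y = -2.
Check: M·(3, -2, -1) = (18, -12, -6) = 6·(3, -2, -1).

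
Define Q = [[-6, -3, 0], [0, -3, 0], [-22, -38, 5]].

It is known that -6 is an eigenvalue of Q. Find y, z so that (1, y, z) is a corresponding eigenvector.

We need (Q + 6I)v = 0.
Q + 6I = [[0, -3, 0], [0, 3, 0], [-22, -38, 11]].
Row 1: (0)·1 + (-3)·y + (0)·z = 0
Row 2: (0)·1 + (3)·y + (0)·z = 0
Row 3: (-22)·1 + (-38)·y + (11)·z = 0
Solving gives y = 0, z = 2.
Check: Q·(1, 0, 2) = (-6, 0, -12) = -6·(1, 0, 2).

0, 2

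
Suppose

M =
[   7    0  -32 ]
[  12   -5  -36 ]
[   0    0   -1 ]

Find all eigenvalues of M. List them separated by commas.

Set up det(lambda·I - M) = 0.
Expanding the 3×3 determinant: p(lambda) = lambda^3 - lambda^2 - 37·lambda - 35.
Rational-root test: lambda = -1 gives p(-1) = 0.
Dividing by (lambda + 1) leaves lambda^2 - 2·lambda - 35.
The quadratic factors as (lambda + 5)·(lambda - 7).
Eigenvalues: -5, -1, 7.

-5, -1, 7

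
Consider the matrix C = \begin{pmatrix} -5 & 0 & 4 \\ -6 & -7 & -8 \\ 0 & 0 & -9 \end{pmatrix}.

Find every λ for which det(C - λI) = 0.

Compute the characteristic polynomial p(λ) = det(λI - C).
Cofactor expansion gives p(λ) = λ^3 + 21λ^2 + 143λ + 315.
Rational-root test: λ = -5 gives p(-5) = 0.
Factor out (λ + 5): p(λ) = (λ + 5)·(λ^2 + 16λ + 63).
The quadratic factors as (λ + 9)·(λ + 7).
Eigenvalues: -9, -7, -5.

-9, -7, -5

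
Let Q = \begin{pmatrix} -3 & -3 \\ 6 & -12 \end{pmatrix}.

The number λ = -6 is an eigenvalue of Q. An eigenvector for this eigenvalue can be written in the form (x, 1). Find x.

We need (Q + 6I)v = 0.
Q + 6I = [[3, -3], [6, -6]].
Row 1: (3)·x + (-3)·1 = 0
Row 2: (6)·x + (-6)·1 = 0
Solving gives x = 1.
Check: Q·(1, 1) = (-6, -6) = -6·(1, 1).

1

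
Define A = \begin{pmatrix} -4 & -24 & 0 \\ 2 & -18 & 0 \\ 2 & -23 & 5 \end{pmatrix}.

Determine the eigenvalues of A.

The characteristic polynomial is p(λ) = det(λI - A).
Expanding the 3×3 determinant: p(λ) = λ^3 + 17λ^2 + 10λ - 600.
Rational-root test: λ = -10 gives p(-10) = 0.
Factor out (λ + 10): p(λ) = (λ + 10)·(λ^2 + 7λ - 60).
The quadratic factors as (λ + 12)·(λ - 5).
Eigenvalues: -12, -10, 5.

-12, -10, 5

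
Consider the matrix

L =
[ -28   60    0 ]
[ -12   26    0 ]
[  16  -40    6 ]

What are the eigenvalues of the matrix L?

-4, 2, 6

The characteristic polynomial is p(λ) = det(λI - L).
Expanding along the first row, p(λ) = λ^3 - 4λ^2 - 20λ + 48.
Rational-root test: λ = 6 gives p(6) = 0.
Factor out (λ - 6): p(λ) = (λ - 6)·(λ^2 + 2λ - 8).
The quadratic factors as (λ + 4)·(λ - 2).
Eigenvalues: -4, 2, 6.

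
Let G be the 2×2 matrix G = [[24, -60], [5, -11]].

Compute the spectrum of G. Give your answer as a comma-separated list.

det(G - sI) = (24 - s)(-11 - s) - (-60)·(5) = s^2 - 13s + 36.
This factors as (s - 4)·(s - 9) = 0.
Eigenvalues: 4, 9.

4, 9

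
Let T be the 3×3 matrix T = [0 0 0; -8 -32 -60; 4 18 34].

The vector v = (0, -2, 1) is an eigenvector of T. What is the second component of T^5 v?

First find the eigenvalue: Tv = (0, 4, -2) = -2·(0, -2, 1), so λ = -2.
Then T^5 v = λ^5·v = (-2)^5·(0, -2, 1) = -32·(0, -2, 1) = (0, 64, -32).

64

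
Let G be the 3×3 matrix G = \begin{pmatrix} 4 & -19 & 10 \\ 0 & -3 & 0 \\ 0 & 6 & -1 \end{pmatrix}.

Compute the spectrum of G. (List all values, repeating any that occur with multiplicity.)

Set up det(lambda·I - G) = 0.
Expanding along the first row, p(lambda) = lambda^3 - 13·lambda - 12.
Try lambda = -1: p(-1) = 0, so -1 is a root.
Dividing by (lambda + 1) leaves lambda^2 - lambda - 12.
The quadratic factors as (lambda + 3)·(lambda - 4).
Eigenvalues: -3, -1, 4.

-3, -1, 4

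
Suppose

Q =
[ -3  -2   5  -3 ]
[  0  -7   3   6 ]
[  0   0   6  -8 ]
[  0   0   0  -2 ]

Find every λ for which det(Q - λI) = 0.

-7, -3, -2, 6

Q is upper triangular, so its eigenvalues are the diagonal entries.
Diagonal: -3, -7, 6, -2.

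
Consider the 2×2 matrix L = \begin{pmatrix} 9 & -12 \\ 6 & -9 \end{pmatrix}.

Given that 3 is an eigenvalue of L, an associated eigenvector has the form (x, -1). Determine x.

We need (L - 3I)v = 0.
L - 3I = [[6, -12], [6, -12]].
Row 1: (6)·x + (-12)·-1 = 0
Row 2: (6)·x + (-12)·-1 = 0
Solving gives x = -2.
Check: L·(-2, -1) = (-6, -3) = 3·(-2, -1).

-2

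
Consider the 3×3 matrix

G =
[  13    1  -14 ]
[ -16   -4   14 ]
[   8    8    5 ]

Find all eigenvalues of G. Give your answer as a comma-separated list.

-3, 5, 12

Compute the characteristic polynomial p(λ) = det(λI - G).
Cofactor expansion gives p(λ) = λ^3 - 14λ^2 + 9λ + 180.
Since p(-3) = 0, λ = -3 is a root.
Factor out (λ + 3): p(λ) = (λ + 3)·(λ^2 - 17λ + 60).
The quadratic factors as (λ - 5)·(λ - 12).
Eigenvalues: -3, 5, 12.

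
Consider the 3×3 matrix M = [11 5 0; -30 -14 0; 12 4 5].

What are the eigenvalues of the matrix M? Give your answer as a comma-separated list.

Compute the characteristic polynomial p(t) = det(tI - M).
Cofactor expansion gives p(t) = t^3 - 2t^2 - 19t + 20.
Try t = 1: p(1) = 0, so 1 is a root.
Factor out (t - 1): p(t) = (t - 1)·(t^2 - t - 20).
The quadratic factors as (t + 4)·(t - 5).
Eigenvalues: -4, 1, 5.

-4, 1, 5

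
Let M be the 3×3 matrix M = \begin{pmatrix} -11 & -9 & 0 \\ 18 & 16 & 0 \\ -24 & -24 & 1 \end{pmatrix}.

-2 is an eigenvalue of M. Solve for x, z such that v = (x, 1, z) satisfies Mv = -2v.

We need (M + 2I)v = 0.
M + 2I = [[-9, -9, 0], [18, 18, 0], [-24, -24, 3]].
Row 1: (-9)·x + (-9)·1 + (0)·z = 0
Row 2: (18)·x + (18)·1 + (0)·z = 0
Row 3: (-24)·x + (-24)·1 + (3)·z = 0
Solving gives x = -1, z = 0.
Check: M·(-1, 1, 0) = (2, -2, 0) = -2·(-1, 1, 0).

-1, 0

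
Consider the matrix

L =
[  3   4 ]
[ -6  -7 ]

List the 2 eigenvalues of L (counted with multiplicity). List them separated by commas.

-3, -1

det(L - μI) = (3 - μ)(-7 - μ) - (4)·(-6) = μ^2 + 4μ + 3.
This factors as (μ + 3)·(μ + 1) = 0.
Eigenvalues: -3, -1.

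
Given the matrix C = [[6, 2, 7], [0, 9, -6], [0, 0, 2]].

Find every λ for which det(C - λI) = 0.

C is upper triangular, so its eigenvalues are the diagonal entries.
Diagonal: 6, 9, 2.

2, 6, 9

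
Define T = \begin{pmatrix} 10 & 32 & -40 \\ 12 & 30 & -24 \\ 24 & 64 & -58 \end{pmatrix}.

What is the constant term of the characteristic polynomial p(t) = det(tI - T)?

120

p(0) = det(0·I − T) = det(−T) = (−1)^3·det(T).
det(T) = -120, so p(0) = 120.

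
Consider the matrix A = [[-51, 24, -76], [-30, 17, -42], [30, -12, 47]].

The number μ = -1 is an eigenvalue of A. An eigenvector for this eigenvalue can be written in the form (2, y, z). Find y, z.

We need (A + 1I)v = 0.
A + 1I = [[-50, 24, -76], [-30, 18, -42], [30, -12, 48]].
Row 1: (-50)·2 + (24)·y + (-76)·z = 0
Row 2: (-30)·2 + (18)·y + (-42)·z = 0
Row 3: (30)·2 + (-12)·y + (48)·z = 0
Solving gives y = 1, z = -1.
Check: A·(2, 1, -1) = (-2, -1, 1) = -1·(2, 1, -1).

1, -1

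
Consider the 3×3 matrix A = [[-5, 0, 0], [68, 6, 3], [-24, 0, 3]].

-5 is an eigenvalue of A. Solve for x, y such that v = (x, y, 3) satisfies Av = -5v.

We need (A + 5I)v = 0.
A + 5I = [[0, 0, 0], [68, 11, 3], [-24, 0, 8]].
Row 1: (0)·x + (0)·y + (0)·3 = 0
Row 2: (68)·x + (11)·y + (3)·3 = 0
Row 3: (-24)·x + (0)·y + (8)·3 = 0
Solving gives x = 1, y = -7.
Check: A·(1, -7, 3) = (-5, 35, -15) = -5·(1, -7, 3).

1, -7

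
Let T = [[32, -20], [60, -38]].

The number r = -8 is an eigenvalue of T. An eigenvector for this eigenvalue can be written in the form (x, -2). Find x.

We need (T + 8I)v = 0.
T + 8I = [[40, -20], [60, -30]].
Row 1: (40)·x + (-20)·-2 = 0
Row 2: (60)·x + (-30)·-2 = 0
Solving gives x = -1.
Check: T·(-1, -2) = (8, 16) = -8·(-1, -2).

-1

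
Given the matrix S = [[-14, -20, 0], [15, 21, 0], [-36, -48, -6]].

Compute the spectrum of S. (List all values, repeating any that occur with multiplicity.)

-6, 1, 6

Set up det(μI - S) = 0.
Expanding the 3×3 determinant: p(μ) = μ^3 - μ^2 - 36μ + 36.
Since p(-6) = 0, μ = -6 is a root.
Factor out (μ + 6): p(μ) = (μ + 6)·(μ^2 - 7μ + 6).
The quadratic factors as (μ - 1)·(μ - 6).
Eigenvalues: -6, 1, 6.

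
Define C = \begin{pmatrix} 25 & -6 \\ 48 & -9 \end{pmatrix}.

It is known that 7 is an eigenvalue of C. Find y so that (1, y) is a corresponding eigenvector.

3

We need (C - 7I)v = 0.
C - 7I = [[18, -6], [48, -16]].
Row 1: (18)·1 + (-6)·y = 0
Row 2: (48)·1 + (-16)·y = 0
Solving gives y = 3.
Check: C·(1, 3) = (7, 21) = 7·(1, 3).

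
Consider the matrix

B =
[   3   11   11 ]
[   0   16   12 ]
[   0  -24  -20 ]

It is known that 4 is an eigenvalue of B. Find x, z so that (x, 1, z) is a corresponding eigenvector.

We need (B - 4I)v = 0.
B - 4I = [[-1, 11, 11], [0, 12, 12], [0, -24, -24]].
Row 1: (-1)·x + (11)·1 + (11)·z = 0
Row 2: (0)·x + (12)·1 + (12)·z = 0
Row 3: (0)·x + (-24)·1 + (-24)·z = 0
Solving gives x = 0, z = -1.
Check: B·(0, 1, -1) = (0, 4, -4) = 4·(0, 1, -1).

0, -1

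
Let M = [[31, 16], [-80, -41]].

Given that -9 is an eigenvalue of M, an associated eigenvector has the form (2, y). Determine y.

We need (M + 9I)v = 0.
M + 9I = [[40, 16], [-80, -32]].
Row 1: (40)·2 + (16)·y = 0
Row 2: (-80)·2 + (-32)·y = 0
Solving gives y = -5.
Check: M·(2, -5) = (-18, 45) = -9·(2, -5).

-5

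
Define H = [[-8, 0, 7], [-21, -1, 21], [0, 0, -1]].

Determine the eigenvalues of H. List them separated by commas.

-8, -1, -1

The characteristic polynomial is p(μ) = det(μI - H).
Cofactor expansion gives p(μ) = μ^3 + 10μ^2 + 17μ + 8.
Since p(-1) = 0, μ = -1 is a root.
Factor out (μ + 1): p(μ) = (μ + 1)·(μ^2 + 9μ + 8).
The quadratic factors as (μ + 8)·(μ + 1).
Eigenvalues: -8, -1, -1.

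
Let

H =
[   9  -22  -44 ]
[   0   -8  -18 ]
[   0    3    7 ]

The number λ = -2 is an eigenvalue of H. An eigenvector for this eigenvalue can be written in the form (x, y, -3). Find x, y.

6, 9

We need (H + 2I)v = 0.
H + 2I = [[11, -22, -44], [0, -6, -18], [0, 3, 9]].
Row 1: (11)·x + (-22)·y + (-44)·-3 = 0
Row 2: (0)·x + (-6)·y + (-18)·-3 = 0
Row 3: (0)·x + (3)·y + (9)·-3 = 0
Solving gives x = 6, y = 9.
Check: H·(6, 9, -3) = (-12, -18, 6) = -2·(6, 9, -3).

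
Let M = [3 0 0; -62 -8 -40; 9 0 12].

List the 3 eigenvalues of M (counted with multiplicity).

-8, 3, 12

The characteristic polynomial is p(lambda) = det(lambda·I - M).
Cofactor expansion gives p(lambda) = lambda^3 - 7·lambda^2 - 84·lambda + 288.
Since p(3) = 0, lambda = 3 is a root.
Factor out (lambda - 3): p(lambda) = (lambda - 3)·(lambda^2 - 4·lambda - 96).
The quadratic factors as (lambda + 8)·(lambda - 12).
Eigenvalues: -8, 3, 12.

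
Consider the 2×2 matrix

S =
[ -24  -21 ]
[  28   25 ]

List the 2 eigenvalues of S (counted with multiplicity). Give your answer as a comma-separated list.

det(S - lambda·I) = (-24 - lambda)(25 - lambda) - (-21)·(28) = lambda^2 - lambda - 12.
This factors as (lambda + 3)·(lambda - 4) = 0.
Eigenvalues: -3, 4.

-3, 4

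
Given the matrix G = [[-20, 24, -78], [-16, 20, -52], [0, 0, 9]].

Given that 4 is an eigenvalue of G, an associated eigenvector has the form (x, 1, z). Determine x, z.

1, 0

We need (G - 4I)v = 0.
G - 4I = [[-24, 24, -78], [-16, 16, -52], [0, 0, 5]].
Row 1: (-24)·x + (24)·1 + (-78)·z = 0
Row 2: (-16)·x + (16)·1 + (-52)·z = 0
Row 3: (0)·x + (0)·1 + (5)·z = 0
Solving gives x = 1, z = 0.
Check: G·(1, 1, 0) = (4, 4, 0) = 4·(1, 1, 0).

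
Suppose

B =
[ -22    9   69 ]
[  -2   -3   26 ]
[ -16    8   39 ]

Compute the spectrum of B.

The characteristic polynomial is p(r) = det(rI - B).
Expanding along the first row, p(r) = r^3 - 14r^2 + 5r + 308.
Try r = -4: p(-4) = 0, so -4 is a root.
Dividing by (r + 4) leaves r^2 - 18r + 77.
The quadratic factors as (r - 7)·(r - 11).
Eigenvalues: -4, 7, 11.

-4, 7, 11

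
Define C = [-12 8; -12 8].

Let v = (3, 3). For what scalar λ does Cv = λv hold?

-4

Compute Cv: C·(3, 3) = (-12, -12).
Since Cv = λv, compare component 1: -12 = λ·3, so λ = -4.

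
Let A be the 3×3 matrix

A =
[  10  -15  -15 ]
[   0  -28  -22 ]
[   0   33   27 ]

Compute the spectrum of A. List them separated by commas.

-6, 5, 10

Compute the characteristic polynomial p(λ) = det(λI - A).
Cofactor expansion gives p(λ) = λ^3 - 9λ^2 - 40λ + 300.
Try λ = -6: p(-6) = 0, so -6 is a root.
Factor out (λ + 6): p(λ) = (λ + 6)·(λ^2 - 15λ + 50).
The quadratic factors as (λ - 5)·(λ - 10).
Eigenvalues: -6, 5, 10.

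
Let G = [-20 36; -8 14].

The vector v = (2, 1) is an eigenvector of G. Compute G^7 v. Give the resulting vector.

(-256, -128)

First find the eigenvalue: Gv = (-4, -2) = -2·(2, 1), so λ = -2.
Then G^7 v = λ^7·v = (-2)^7·(2, 1) = -128·(2, 1) = (-256, -128).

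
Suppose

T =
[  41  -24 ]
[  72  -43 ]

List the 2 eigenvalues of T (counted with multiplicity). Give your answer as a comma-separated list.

-7, 5

det(T - λI) = (41 - λ)(-43 - λ) - (-24)·(72) = λ^2 + 2λ - 35.
This factors as (λ + 7)·(λ - 5) = 0.
Eigenvalues: -7, 5.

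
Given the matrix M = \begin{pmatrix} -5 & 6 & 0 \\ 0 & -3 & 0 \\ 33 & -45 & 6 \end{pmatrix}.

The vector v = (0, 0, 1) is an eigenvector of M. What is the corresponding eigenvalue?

Compute Mv: M·(0, 0, 1) = (0, 0, 6).
Since Mv = λv, compare component 3: 6 = λ·1, so λ = 6.

6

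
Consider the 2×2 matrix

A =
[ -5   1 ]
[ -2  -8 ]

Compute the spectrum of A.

det(A - tI) = (-5 - t)(-8 - t) - (1)·(-2) = t^2 + 13t + 42.
This factors as (t + 7)·(t + 6) = 0.
Eigenvalues: -7, -6.

-7, -6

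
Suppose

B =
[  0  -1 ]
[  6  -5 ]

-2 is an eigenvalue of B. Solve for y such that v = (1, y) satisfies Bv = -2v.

2

We need (B + 2I)v = 0.
B + 2I = [[2, -1], [6, -3]].
Row 1: (2)·1 + (-1)·y = 0
Row 2: (6)·1 + (-3)·y = 0
Solving gives y = 2.
Check: B·(1, 2) = (-2, -4) = -2·(1, 2).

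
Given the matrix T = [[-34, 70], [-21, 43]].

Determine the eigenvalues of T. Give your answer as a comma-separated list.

det(T - tI) = (-34 - t)(43 - t) - (70)·(-21) = t^2 - 9t + 8.
This factors as (t - 1)·(t - 8) = 0.
Eigenvalues: 1, 8.

1, 8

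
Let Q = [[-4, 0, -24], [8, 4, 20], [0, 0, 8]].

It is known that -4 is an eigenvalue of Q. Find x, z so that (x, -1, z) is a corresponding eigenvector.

We need (Q + 4I)v = 0.
Q + 4I = [[0, 0, -24], [8, 8, 20], [0, 0, 12]].
Row 1: (0)·x + (0)·-1 + (-24)·z = 0
Row 2: (8)·x + (8)·-1 + (20)·z = 0
Row 3: (0)·x + (0)·-1 + (12)·z = 0
Solving gives x = 1, z = 0.
Check: Q·(1, -1, 0) = (-4, 4, 0) = -4·(1, -1, 0).

1, 0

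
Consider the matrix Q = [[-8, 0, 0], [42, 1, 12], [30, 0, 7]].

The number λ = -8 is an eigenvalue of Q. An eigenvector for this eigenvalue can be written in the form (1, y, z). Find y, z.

-2, -2

We need (Q + 8I)v = 0.
Q + 8I = [[0, 0, 0], [42, 9, 12], [30, 0, 15]].
Row 1: (0)·1 + (0)·y + (0)·z = 0
Row 2: (42)·1 + (9)·y + (12)·z = 0
Row 3: (30)·1 + (0)·y + (15)·z = 0
Solving gives y = -2, z = -2.
Check: Q·(1, -2, -2) = (-8, 16, 16) = -8·(1, -2, -2).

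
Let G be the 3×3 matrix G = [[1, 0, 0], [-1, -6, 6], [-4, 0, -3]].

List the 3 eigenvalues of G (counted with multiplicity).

Set up det(μI - G) = 0.
Expanding the 3×3 determinant: p(μ) = μ^3 + 8μ^2 + 9μ - 18.
Rational-root test: μ = -6 gives p(-6) = 0.
Dividing by (μ + 6) leaves μ^2 + 2μ - 3.
The quadratic factors as (μ + 3)·(μ - 1).
Eigenvalues: -6, -3, 1.

-6, -3, 1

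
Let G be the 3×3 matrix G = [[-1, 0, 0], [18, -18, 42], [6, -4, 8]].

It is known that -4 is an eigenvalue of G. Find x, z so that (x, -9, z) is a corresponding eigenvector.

0, -3

We need (G + 4I)v = 0.
G + 4I = [[3, 0, 0], [18, -14, 42], [6, -4, 12]].
Row 1: (3)·x + (0)·-9 + (0)·z = 0
Row 2: (18)·x + (-14)·-9 + (42)·z = 0
Row 3: (6)·x + (-4)·-9 + (12)·z = 0
Solving gives x = 0, z = -3.
Check: G·(0, -9, -3) = (0, 36, 12) = -4·(0, -9, -3).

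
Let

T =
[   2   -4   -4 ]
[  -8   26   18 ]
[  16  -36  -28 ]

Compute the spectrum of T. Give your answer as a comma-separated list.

-6, -2, 8

The characteristic polynomial is p(lambda) = det(lambda·I - T).
Expanding the 3×3 determinant: p(lambda) = lambda^3 - 52·lambda - 96.
Since p(-2) = 0, lambda = -2 is a root.
Factor out (lambda + 2): p(lambda) = (lambda + 2)·(lambda^2 - 2·lambda - 48).
The quadratic factors as (lambda + 6)·(lambda - 8).
Eigenvalues: -6, -2, 8.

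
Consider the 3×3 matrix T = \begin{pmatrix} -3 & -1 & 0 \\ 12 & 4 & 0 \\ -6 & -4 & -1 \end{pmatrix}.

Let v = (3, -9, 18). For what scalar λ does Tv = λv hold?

0

Compute Tv: T·(3, -9, 18) = (0, 0, 0).
Since Tv = λv, compare component 1: 0 = λ·3, so λ = 0.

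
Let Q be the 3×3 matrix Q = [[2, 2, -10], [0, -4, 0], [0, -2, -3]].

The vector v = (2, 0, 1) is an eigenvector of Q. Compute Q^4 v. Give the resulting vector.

(162, 0, 81)

First find the eigenvalue: Qv = (-6, 0, -3) = -3·(2, 0, 1), so λ = -3.
Then Q^4 v = λ^4·v = (-3)^4·(2, 0, 1) = 81·(2, 0, 1) = (162, 0, 81).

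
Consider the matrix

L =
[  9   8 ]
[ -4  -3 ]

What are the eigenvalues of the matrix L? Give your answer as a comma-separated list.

det(L - λI) = (9 - λ)(-3 - λ) - (8)·(-4) = λ^2 - 6λ + 5.
This factors as (λ - 1)·(λ - 5) = 0.
Eigenvalues: 1, 5.

1, 5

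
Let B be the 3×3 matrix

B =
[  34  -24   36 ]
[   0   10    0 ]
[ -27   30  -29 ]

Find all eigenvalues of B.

Compute the characteristic polynomial p(λ) = det(λI - B).
Expanding the 3×3 determinant: p(λ) = λ^3 - 15λ^2 + 36λ + 140.
Try λ = 7: p(7) = 0, so 7 is a root.
Dividing by (λ - 7) leaves λ^2 - 8λ - 20.
The quadratic factors as (λ + 2)·(λ - 10).
Eigenvalues: -2, 7, 10.

-2, 7, 10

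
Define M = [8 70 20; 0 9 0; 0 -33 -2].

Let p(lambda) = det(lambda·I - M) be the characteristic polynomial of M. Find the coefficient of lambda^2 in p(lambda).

-15

The coefficient of lambda^2 of det(lambda·I - M) is −trace(M).
trace(M) = (8) + (9) + (-2) = 15, so the coefficient is -15.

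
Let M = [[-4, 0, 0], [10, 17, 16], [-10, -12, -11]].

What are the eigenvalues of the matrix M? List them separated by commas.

Compute the characteristic polynomial p(μ) = det(μI - M).
Expanding the 3×3 determinant: p(μ) = μ^3 - 2μ^2 - 19μ + 20.
Since p(1) = 0, μ = 1 is a root.
Factor out (μ - 1): p(μ) = (μ - 1)·(μ^2 - μ - 20).
The quadratic factors as (μ + 4)·(μ - 5).
Eigenvalues: -4, 1, 5.

-4, 1, 5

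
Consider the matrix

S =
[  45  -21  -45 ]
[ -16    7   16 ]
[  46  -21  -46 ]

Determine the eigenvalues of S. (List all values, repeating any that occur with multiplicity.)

-1, 0, 7

Set up det(tI - S) = 0.
Cofactor expansion gives p(t) = t^3 - 6t^2 - 7t.
Since p(0) = 0, t = 0 is a root.
Dividing by t leaves t^2 - 6t - 7.
The quadratic factors as (t + 1)·(t - 7).
Eigenvalues: -1, 0, 7.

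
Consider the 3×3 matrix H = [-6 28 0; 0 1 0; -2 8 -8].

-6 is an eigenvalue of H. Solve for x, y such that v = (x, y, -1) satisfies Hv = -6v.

1, 0

We need (H + 6I)v = 0.
H + 6I = [[0, 28, 0], [0, 7, 0], [-2, 8, -2]].
Row 1: (0)·x + (28)·y + (0)·-1 = 0
Row 2: (0)·x + (7)·y + (0)·-1 = 0
Row 3: (-2)·x + (8)·y + (-2)·-1 = 0
Solving gives x = 1, y = 0.
Check: H·(1, 0, -1) = (-6, 0, 6) = -6·(1, 0, -1).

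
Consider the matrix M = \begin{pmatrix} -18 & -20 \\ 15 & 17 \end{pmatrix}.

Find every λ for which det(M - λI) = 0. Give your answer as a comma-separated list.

-3, 2

det(M - μI) = (-18 - μ)(17 - μ) - (-20)·(15) = μ^2 + μ - 6.
This factors as (μ + 3)·(μ - 2) = 0.
Eigenvalues: -3, 2.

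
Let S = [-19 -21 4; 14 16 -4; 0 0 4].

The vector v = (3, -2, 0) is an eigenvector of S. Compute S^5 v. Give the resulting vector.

(-9375, 6250, 0)

First find the eigenvalue: Sv = (-15, 10, 0) = -5·(3, -2, 0), so λ = -5.
Then S^5 v = λ^5·v = (-5)^5·(3, -2, 0) = -3125·(3, -2, 0) = (-9375, 6250, 0).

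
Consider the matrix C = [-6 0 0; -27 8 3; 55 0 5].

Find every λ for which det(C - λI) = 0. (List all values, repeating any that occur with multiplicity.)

-6, 5, 8

The characteristic polynomial is p(r) = det(rI - C).
Expanding the 3×3 determinant: p(r) = r^3 - 7r^2 - 38r + 240.
Try r = -6: p(-6) = 0, so -6 is a root.
Dividing by (r + 6) leaves r^2 - 13r + 40.
The quadratic factors as (r - 5)·(r - 8).
Eigenvalues: -6, 5, 8.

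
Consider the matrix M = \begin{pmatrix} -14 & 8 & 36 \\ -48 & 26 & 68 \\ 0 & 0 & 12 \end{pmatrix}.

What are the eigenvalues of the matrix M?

2, 10, 12

Set up det(μI - M) = 0.
Expanding along the first row, p(μ) = μ^3 - 24μ^2 + 164μ - 240.
Try μ = 2: p(2) = 0, so 2 is a root.
Factor out (μ - 2): p(μ) = (μ - 2)·(μ^2 - 22μ + 120).
The quadratic factors as (μ - 10)·(μ - 12).
Eigenvalues: 2, 10, 12.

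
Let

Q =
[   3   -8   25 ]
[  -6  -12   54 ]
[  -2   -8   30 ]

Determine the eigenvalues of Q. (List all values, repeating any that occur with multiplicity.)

4, 5, 12

Set up det(sI - Q) = 0.
Expanding the 3×3 determinant: p(s) = s^3 - 21s^2 + 128s - 240.
Try s = 4: p(4) = 0, so 4 is a root.
Dividing by (s - 4) leaves s^2 - 17s + 60.
The quadratic factors as (s - 5)·(s - 12).
Eigenvalues: 4, 5, 12.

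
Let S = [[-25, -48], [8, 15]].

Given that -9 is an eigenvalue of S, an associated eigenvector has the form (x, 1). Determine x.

We need (S + 9I)v = 0.
S + 9I = [[-16, -48], [8, 24]].
Row 1: (-16)·x + (-48)·1 = 0
Row 2: (8)·x + (24)·1 = 0
Solving gives x = -3.
Check: S·(-3, 1) = (27, -9) = -9·(-3, 1).

-3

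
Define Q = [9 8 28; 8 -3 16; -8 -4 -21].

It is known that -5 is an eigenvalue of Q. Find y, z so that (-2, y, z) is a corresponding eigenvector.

0, 1

We need (Q + 5I)v = 0.
Q + 5I = [[14, 8, 28], [8, 2, 16], [-8, -4, -16]].
Row 1: (14)·-2 + (8)·y + (28)·z = 0
Row 2: (8)·-2 + (2)·y + (16)·z = 0
Row 3: (-8)·-2 + (-4)·y + (-16)·z = 0
Solving gives y = 0, z = 1.
Check: Q·(-2, 0, 1) = (10, 0, -5) = -5·(-2, 0, 1).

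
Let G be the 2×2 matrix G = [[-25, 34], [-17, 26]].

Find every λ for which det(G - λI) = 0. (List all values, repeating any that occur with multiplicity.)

-8, 9

det(G - tI) = (-25 - t)(26 - t) - (34)·(-17) = t^2 - t - 72.
This factors as (t + 8)·(t - 9) = 0.
Eigenvalues: -8, 9.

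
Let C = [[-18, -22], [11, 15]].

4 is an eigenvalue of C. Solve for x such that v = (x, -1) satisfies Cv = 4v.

We need (C - 4I)v = 0.
C - 4I = [[-22, -22], [11, 11]].
Row 1: (-22)·x + (-22)·-1 = 0
Row 2: (11)·x + (11)·-1 = 0
Solving gives x = 1.
Check: C·(1, -1) = (4, -4) = 4·(1, -1).

1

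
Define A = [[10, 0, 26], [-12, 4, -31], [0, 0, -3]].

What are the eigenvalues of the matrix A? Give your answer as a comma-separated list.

The characteristic polynomial is p(t) = det(tI - A).
Expanding along the first row, p(t) = t^3 - 11t^2 - 2t + 120.
Try t = 4: p(4) = 0, so 4 is a root.
Factor out (t - 4): p(t) = (t - 4)·(t^2 - 7t - 30).
The quadratic factors as (t + 3)·(t - 10).
Eigenvalues: -3, 4, 10.

-3, 4, 10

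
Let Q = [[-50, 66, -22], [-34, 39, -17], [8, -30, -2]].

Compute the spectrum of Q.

-12, -6, 5

Set up det(μI - Q) = 0.
Expanding the 3×3 determinant: p(μ) = μ^3 + 13μ^2 - 18μ - 360.
Try μ = -6: p(-6) = 0, so -6 is a root.
Dividing by (μ + 6) leaves μ^2 + 7μ - 60.
The quadratic factors as (μ + 12)·(μ - 5).
Eigenvalues: -12, -6, 5.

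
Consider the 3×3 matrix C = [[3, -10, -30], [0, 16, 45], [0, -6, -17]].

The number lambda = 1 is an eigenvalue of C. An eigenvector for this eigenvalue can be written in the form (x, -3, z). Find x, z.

We need (C - 1I)v = 0.
C - 1I = [[2, -10, -30], [0, 15, 45], [0, -6, -18]].
Row 1: (2)·x + (-10)·-3 + (-30)·z = 0
Row 2: (0)·x + (15)·-3 + (45)·z = 0
Row 3: (0)·x + (-6)·-3 + (-18)·z = 0
Solving gives x = 0, z = 1.
Check: C·(0, -3, 1) = (0, -3, 1) = 1·(0, -3, 1).

0, 1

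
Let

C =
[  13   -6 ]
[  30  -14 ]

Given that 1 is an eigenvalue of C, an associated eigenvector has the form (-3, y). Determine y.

We need (C - 1I)v = 0.
C - 1I = [[12, -6], [30, -15]].
Row 1: (12)·-3 + (-6)·y = 0
Row 2: (30)·-3 + (-15)·y = 0
Solving gives y = -6.
Check: C·(-3, -6) = (-3, -6) = 1·(-3, -6).

-6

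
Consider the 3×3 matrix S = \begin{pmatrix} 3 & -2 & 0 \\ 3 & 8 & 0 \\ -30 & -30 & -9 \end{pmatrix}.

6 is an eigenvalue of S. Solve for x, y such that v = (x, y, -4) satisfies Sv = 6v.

-4, 6

We need (S - 6I)v = 0.
S - 6I = [[-3, -2, 0], [3, 2, 0], [-30, -30, -15]].
Row 1: (-3)·x + (-2)·y + (0)·-4 = 0
Row 2: (3)·x + (2)·y + (0)·-4 = 0
Row 3: (-30)·x + (-30)·y + (-15)·-4 = 0
Solving gives x = -4, y = 6.
Check: S·(-4, 6, -4) = (-24, 36, -24) = 6·(-4, 6, -4).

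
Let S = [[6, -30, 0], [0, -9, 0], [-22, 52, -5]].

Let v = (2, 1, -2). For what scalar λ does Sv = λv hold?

Compute Sv: S·(2, 1, -2) = (-18, -9, 18).
Since Sv = λv, compare component 1: -18 = λ·2, so λ = -9.

-9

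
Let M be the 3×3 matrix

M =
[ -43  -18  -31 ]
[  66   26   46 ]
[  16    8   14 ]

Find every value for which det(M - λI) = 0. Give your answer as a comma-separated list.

-7, -2, 6

Compute the characteristic polynomial p(lambda) = det(lambda·I - M).
Expanding along the first row, p(lambda) = lambda^3 + 3·lambda^2 - 40·lambda - 84.
Since p(-2) = 0, lambda = -2 is a root.
Dividing by (lambda + 2) leaves lambda^2 + lambda - 42.
The quadratic factors as (lambda + 7)·(lambda - 6).
Eigenvalues: -7, -2, 6.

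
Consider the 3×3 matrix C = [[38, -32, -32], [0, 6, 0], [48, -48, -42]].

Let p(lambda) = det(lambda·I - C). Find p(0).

360

p(0) = det(0·I − C) = det(−C) = (−1)^3·det(C).
det(C) = -360, so p(0) = 360.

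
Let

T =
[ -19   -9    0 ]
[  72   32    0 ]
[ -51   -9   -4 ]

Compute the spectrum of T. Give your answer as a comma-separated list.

-4, 5, 8

The characteristic polynomial is p(μ) = det(μI - T).
Expanding along the first row, p(μ) = μ^3 - 9μ^2 - 12μ + 160.
Try μ = 5: p(5) = 0, so 5 is a root.
Dividing by (μ - 5) leaves μ^2 - 4μ - 32.
The quadratic factors as (μ + 4)·(μ - 8).
Eigenvalues: -4, 5, 8.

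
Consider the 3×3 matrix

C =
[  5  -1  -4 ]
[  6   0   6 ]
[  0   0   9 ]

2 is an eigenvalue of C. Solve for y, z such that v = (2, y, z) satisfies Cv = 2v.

We need (C - 2I)v = 0.
C - 2I = [[3, -1, -4], [6, -2, 6], [0, 0, 7]].
Row 1: (3)·2 + (-1)·y + (-4)·z = 0
Row 2: (6)·2 + (-2)·y + (6)·z = 0
Row 3: (0)·2 + (0)·y + (7)·z = 0
Solving gives y = 6, z = 0.
Check: C·(2, 6, 0) = (4, 12, 0) = 2·(2, 6, 0).

6, 0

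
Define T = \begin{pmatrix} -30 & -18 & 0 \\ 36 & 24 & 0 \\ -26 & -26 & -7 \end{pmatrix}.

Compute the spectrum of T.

Compute the characteristic polynomial p(t) = det(tI - T).
Expanding the 3×3 determinant: p(t) = t^3 + 13t^2 - 30t - 504.
Since p(6) = 0, t = 6 is a root.
Dividing by (t - 6) leaves t^2 + 19t + 84.
The quadratic factors as (t + 12)·(t + 7).
Eigenvalues: -12, -7, 6.

-12, -7, 6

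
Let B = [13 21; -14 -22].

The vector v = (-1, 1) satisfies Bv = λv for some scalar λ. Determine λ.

-8

Compute Bv: B·(-1, 1) = (8, -8).
Since Bv = λv, compare component 1: 8 = λ·-1, so λ = -8.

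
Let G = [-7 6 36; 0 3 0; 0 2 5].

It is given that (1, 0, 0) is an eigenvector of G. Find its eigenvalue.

-7

Compute Gv: G·(1, 0, 0) = (-7, 0, 0).
Since Gv = λv, compare component 1: -7 = λ·1, so λ = -7.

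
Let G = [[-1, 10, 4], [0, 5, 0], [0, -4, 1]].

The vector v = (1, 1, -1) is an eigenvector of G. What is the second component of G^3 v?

125

First find the eigenvalue: Gv = (5, 5, -5) = 5·(1, 1, -1), so λ = 5.
Then G^3 v = λ^3·v = 5^3·(1, 1, -1) = 125·(1, 1, -1) = (125, 125, -125).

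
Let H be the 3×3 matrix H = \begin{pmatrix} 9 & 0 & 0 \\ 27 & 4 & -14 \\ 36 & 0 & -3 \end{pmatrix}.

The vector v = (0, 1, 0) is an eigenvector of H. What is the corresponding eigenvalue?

Compute Hv: H·(0, 1, 0) = (0, 4, 0).
Since Hv = λv, compare component 2: 4 = λ·1, so λ = 4.

4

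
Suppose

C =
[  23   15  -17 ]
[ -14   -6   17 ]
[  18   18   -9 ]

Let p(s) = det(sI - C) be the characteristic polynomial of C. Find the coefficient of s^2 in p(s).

-8

The coefficient of s^2 of det(sI - C) is −trace(C).
trace(C) = (23) + (-6) + (-9) = 8, so the coefficient is -8.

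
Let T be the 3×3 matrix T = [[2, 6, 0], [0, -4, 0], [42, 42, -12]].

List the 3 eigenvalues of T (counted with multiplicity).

Compute the characteristic polynomial p(r) = det(rI - T).
Expanding the 3×3 determinant: p(r) = r^3 + 14r^2 + 16r - 96.
Since p(-4) = 0, r = -4 is a root.
Factor out (r + 4): p(r) = (r + 4)·(r^2 + 10r - 24).
The quadratic factors as (r + 12)·(r - 2).
Eigenvalues: -12, -4, 2.

-12, -4, 2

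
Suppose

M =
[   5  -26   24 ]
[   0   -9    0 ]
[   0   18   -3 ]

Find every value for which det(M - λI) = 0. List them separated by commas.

-9, -3, 5

Set up det(μI - M) = 0.
Cofactor expansion gives p(μ) = μ^3 + 7μ^2 - 33μ - 135.
Rational-root test: μ = -3 gives p(-3) = 0.
Factor out (μ + 3): p(μ) = (μ + 3)·(μ^2 + 4μ - 45).
The quadratic factors as (μ + 9)·(μ - 5).
Eigenvalues: -9, -3, 5.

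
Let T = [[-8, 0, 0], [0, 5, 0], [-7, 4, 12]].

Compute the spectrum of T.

T is lower triangular, so its eigenvalues are the diagonal entries.
Diagonal: -8, 5, 12.

-8, 5, 12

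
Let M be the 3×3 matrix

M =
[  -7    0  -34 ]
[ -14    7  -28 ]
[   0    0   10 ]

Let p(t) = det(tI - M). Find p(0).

490

p(0) = det(0·I − M) = det(−M) = (−1)^3·det(M).
det(M) = -490, so p(0) = 490.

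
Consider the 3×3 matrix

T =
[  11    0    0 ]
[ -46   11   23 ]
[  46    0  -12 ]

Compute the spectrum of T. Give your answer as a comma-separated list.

Set up det(μI - T) = 0.
Expanding the 3×3 determinant: p(μ) = μ^3 - 10μ^2 - 143μ + 1452.
Try μ = 11: p(11) = 0, so 11 is a root.
Dividing by (μ - 11) leaves μ^2 + μ - 132.
The quadratic factors as (μ + 12)·(μ - 11).
Eigenvalues: -12, 11, 11.

-12, 11, 11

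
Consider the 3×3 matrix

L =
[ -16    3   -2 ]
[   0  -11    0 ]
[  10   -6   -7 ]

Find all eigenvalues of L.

-12, -11, -11

The characteristic polynomial is p(λ) = det(λI - L).
Expanding along the first row, p(λ) = λ^3 + 34λ^2 + 385λ + 1452.
Since p(-11) = 0, λ = -11 is a root.
Factor out (λ + 11): p(λ) = (λ + 11)·(λ^2 + 23λ + 132).
The quadratic factors as (λ + 12)·(λ + 11).
Eigenvalues: -12, -11, -11.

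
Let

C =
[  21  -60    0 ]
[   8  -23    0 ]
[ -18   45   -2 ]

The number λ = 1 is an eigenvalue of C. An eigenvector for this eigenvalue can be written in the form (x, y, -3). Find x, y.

3, 1

We need (C - 1I)v = 0.
C - 1I = [[20, -60, 0], [8, -24, 0], [-18, 45, -3]].
Row 1: (20)·x + (-60)·y + (0)·-3 = 0
Row 2: (8)·x + (-24)·y + (0)·-3 = 0
Row 3: (-18)·x + (45)·y + (-3)·-3 = 0
Solving gives x = 3, y = 1.
Check: C·(3, 1, -3) = (3, 1, -3) = 1·(3, 1, -3).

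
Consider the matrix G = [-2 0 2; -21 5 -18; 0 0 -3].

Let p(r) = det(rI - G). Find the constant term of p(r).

-30

p(r) = r^3 - 19r - 30.
The constant term is -30.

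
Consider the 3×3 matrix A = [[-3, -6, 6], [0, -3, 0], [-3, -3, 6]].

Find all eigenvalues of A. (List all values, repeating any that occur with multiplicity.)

-3, 0, 3

Set up det(rI - A) = 0.
Cofactor expansion gives p(r) = r^3 - 9r.
Try r = -3: p(-3) = 0, so -3 is a root.
Factor out (r + 3): p(r) = (r + 3)·(r^2 - 3r).
The quadratic factors as r·(r - 3).
Eigenvalues: -3, 0, 3.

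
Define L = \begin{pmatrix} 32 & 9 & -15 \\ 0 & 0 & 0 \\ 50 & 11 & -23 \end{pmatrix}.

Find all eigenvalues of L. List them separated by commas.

0, 2, 7

The characteristic polynomial is p(s) = det(sI - L).
Cofactor expansion gives p(s) = s^3 - 9s^2 + 14s.
Since p(0) = 0, s = 0 is a root.
Dividing by s leaves s^2 - 9s + 14.
The quadratic factors as (s - 2)·(s - 7).
Eigenvalues: 0, 2, 7.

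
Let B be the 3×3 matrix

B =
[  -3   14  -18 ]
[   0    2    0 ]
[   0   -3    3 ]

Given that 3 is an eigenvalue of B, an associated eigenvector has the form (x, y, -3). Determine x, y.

We need (B - 3I)v = 0.
B - 3I = [[-6, 14, -18], [0, -1, 0], [0, -3, 0]].
Row 1: (-6)·x + (14)·y + (-18)·-3 = 0
Row 2: (0)·x + (-1)·y + (0)·-3 = 0
Row 3: (0)·x + (-3)·y + (0)·-3 = 0
Solving gives x = 9, y = 0.
Check: B·(9, 0, -3) = (27, 0, -9) = 3·(9, 0, -3).

9, 0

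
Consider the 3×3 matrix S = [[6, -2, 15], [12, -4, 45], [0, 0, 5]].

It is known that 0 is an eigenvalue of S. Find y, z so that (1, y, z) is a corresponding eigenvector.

3, 0

We need (S)v = 0.
S = [[6, -2, 15], [12, -4, 45], [0, 0, 5]].
Row 1: (6)·1 + (-2)·y + (15)·z = 0
Row 2: (12)·1 + (-4)·y + (45)·z = 0
Row 3: (0)·1 + (0)·y + (5)·z = 0
Solving gives y = 3, z = 0.
Check: S·(1, 3, 0) = (0, 0, 0) = 0·(1, 3, 0).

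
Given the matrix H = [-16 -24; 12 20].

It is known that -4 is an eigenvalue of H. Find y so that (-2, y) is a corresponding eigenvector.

1

We need (H + 4I)v = 0.
H + 4I = [[-12, -24], [12, 24]].
Row 1: (-12)·-2 + (-24)·y = 0
Row 2: (12)·-2 + (24)·y = 0
Solving gives y = 1.
Check: H·(-2, 1) = (8, -4) = -4·(-2, 1).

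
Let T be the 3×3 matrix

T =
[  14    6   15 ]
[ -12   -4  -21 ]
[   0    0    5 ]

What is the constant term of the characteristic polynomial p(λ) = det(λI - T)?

-80

p(0) = det(0·I − T) = det(−T) = (−1)^3·det(T).
det(T) = 80, so p(0) = -80.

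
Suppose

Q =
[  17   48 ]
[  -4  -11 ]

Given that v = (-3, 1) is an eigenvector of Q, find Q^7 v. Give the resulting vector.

(-3, 1)

First find the eigenvalue: Qv = (-3, 1) = 1·(-3, 1), so λ = 1.
Then Q^7 v = λ^7·v = 1^7·(-3, 1) = 1·(-3, 1) = (-3, 1).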